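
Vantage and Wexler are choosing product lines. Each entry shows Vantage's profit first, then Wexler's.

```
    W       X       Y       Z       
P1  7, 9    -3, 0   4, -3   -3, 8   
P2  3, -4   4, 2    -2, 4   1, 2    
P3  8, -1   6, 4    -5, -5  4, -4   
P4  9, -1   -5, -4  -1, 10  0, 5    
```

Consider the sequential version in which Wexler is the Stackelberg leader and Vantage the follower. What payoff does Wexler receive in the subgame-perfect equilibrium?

4

Solve by backward induction (Wexler leads).
- W → Vantage plays P4 (best of 7, 3, 8, 9); Wexler gets -1.
- X → Vantage plays P3 (best of -3, 4, 6, -5); Wexler gets 4.
- Y → Vantage plays P1 (best of 4, -2, -5, -1); Wexler gets -3.
- Z → Vantage plays P3 (best of -3, 1, 4, 0); Wexler gets -4.
Wexler's induced payoffs are -1, 4, -3, -4, so Wexler commits to X. Subgame-perfect outcome: (P3, X) with payoffs (6, 4).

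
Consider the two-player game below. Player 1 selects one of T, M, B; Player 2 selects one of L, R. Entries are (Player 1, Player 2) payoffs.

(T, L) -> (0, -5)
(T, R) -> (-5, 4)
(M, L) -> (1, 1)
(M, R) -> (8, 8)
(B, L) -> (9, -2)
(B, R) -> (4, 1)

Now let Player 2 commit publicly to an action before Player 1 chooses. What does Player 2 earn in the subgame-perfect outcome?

Player 1 best-responds to each possible Player 2 move:
- L: Player 1 compares 0, 1, 9 and picks B; Player 2 would get -2.
- R: Player 1 compares -5, 8, 4 and picks M; Player 2 would get 8.
Player 2's induced payoffs are -2, 8, so Player 2 commits to R. Subgame-perfect outcome: (M, R) with payoffs (8, 8).

8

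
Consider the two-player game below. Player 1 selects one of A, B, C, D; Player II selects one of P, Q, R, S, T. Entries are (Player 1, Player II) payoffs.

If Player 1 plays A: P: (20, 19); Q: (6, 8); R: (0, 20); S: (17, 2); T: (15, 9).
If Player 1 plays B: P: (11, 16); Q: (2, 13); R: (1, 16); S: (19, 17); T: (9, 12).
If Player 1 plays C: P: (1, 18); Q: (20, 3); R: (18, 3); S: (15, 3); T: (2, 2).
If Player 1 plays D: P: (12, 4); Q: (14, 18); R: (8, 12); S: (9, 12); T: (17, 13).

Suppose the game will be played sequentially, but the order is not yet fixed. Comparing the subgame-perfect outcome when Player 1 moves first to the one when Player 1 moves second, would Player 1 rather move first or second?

second

If Player 1 leads: Player II's best replies are A→R, B→S, C→P, D→Q; Player 1's induced payoffs 0, 19, 1, 14; outcome (B, S), payoffs (19, 17).
If Player II leads: Player 1's best replies are P→A, Q→C, R→C, S→B, T→D; Player II's induced payoffs 19, 3, 3, 17, 13; outcome (A, P), payoffs (20, 19).
Player 1 gets 19 moving first and 20 moving second, so Player 1 prefers to move second.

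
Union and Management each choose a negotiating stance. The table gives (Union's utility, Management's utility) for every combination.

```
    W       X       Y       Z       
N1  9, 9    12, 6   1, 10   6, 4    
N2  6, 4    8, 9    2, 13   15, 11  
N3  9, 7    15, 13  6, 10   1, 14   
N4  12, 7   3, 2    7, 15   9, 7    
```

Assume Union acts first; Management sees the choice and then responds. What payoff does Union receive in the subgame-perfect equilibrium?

7

Work backward from Management's decision.
- N1: Management compares 9, 6, 10, 4 and picks Y; Union would get 1.
- N2: Management compares 4, 9, 13, 11 and picks Y; Union would get 2.
- N3: Management compares 7, 13, 10, 14 and picks Z; Union would get 1.
- N4: Management compares 7, 2, 15, 7 and picks Y; Union would get 7.
Maximizing over 1, 2, 1, 7, Union chooses N4. Subgame-perfect outcome: (N4, Y) with payoffs (7, 15).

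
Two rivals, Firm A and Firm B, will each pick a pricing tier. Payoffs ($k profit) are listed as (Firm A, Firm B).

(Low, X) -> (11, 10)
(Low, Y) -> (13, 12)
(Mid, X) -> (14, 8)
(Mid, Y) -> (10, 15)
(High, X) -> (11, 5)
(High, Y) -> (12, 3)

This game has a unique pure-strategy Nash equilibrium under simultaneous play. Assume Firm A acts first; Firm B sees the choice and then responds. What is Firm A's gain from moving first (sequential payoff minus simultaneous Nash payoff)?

Work backward from Firm B's decision.
- Low: Firm B compares 10, 12 and picks Y; Firm A would get 13.
- Mid: Firm B compares 8, 15 and picks Y; Firm A would get 10.
- High: Firm B compares 5, 3 and picks X; Firm A would get 11.
Firm A's induced payoffs are 13, 10, 11, so Firm A commits to Low. Subgame-perfect outcome: (Low, Y) with payoffs (13, 12).
Now find the simultaneous Nash equilibrium.
Firm A's best replies: X→Mid; Y→Low.
Firm B's best replies: Low→Y; Mid→Y; High→X.
Only (Low, Y) has each player best-responding; Nash payoffs (13, 12).
Firm A's commitment gain: 13 − 13 = 0.

0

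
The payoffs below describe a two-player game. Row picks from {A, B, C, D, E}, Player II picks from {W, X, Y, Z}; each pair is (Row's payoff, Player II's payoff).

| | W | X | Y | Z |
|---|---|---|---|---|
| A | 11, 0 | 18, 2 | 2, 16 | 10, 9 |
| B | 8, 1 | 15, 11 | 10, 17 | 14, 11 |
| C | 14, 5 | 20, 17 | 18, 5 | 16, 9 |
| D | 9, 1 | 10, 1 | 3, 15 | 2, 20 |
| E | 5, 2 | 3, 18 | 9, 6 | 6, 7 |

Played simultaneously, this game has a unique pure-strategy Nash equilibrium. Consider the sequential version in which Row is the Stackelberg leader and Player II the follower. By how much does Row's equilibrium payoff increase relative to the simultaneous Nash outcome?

Work backward from Player II's decision.
- A: Player II compares 0, 2, 16, 9 and picks Y; Row would get 2.
- B: Player II compares 1, 11, 17, 11 and picks Y; Row would get 10.
- C: Player II compares 5, 17, 5, 9 and picks X; Row would get 20.
- D: Player II compares 1, 1, 15, 20 and picks Z; Row would get 2.
- E: Player II compares 2, 18, 6, 7 and picks X; Row would get 3.
Among 2, 10, 20, 2, 3, the best is 20 at C. Subgame-perfect outcome: (C, X) with payoffs (20, 17).
For the simultaneous game, intersect best replies.
Row's best replies: W→C; X→C; Y→C; Z→C.
Player II's best replies: A→Y; B→Y; C→X; D→Z; E→X.
Only (C, X) has each player best-responding; Nash payoffs (20, 17).
Row's commitment gain: 20 − 20 = 0.

0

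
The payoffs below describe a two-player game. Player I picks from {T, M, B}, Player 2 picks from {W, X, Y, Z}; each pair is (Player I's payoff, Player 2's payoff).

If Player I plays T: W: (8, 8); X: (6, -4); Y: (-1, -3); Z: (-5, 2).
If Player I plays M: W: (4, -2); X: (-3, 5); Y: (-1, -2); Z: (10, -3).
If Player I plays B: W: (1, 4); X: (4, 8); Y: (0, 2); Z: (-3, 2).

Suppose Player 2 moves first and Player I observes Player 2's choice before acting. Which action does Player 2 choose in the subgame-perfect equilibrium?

W

Player I best-responds to each possible Player 2 move:
- W → Player I plays T (best of 8, 4, 1); Player 2 gets 8.
- X → Player I plays T (best of 6, -3, 4); Player 2 gets -4.
- Y → Player I plays B (best of -1, -1, 0); Player 2 gets 2.
- Z → Player I plays M (best of -5, 10, -3); Player 2 gets -3.
Maximizing over 8, -4, 2, -3, Player 2 chooses W. Subgame-perfect outcome: (T, W) with payoffs (8, 8).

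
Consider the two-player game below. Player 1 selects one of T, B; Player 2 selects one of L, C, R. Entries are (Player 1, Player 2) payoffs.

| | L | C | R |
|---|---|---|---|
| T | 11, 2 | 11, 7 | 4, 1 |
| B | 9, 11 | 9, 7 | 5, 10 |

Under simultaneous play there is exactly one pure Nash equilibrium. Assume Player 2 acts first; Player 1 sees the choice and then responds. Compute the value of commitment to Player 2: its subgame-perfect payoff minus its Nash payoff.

3

Backward induction with Player 2 moving first.
- L: BR = T, leader payoff 2.
- C: BR = T, leader payoff 7.
- R: BR = B, leader payoff 10.
Player 2's induced payoffs are 2, 7, 10, so Player 2 commits to R. Subgame-perfect outcome: (B, R) with payoffs (5, 10).
Now find the simultaneous Nash equilibrium.
Player 1's best replies: L→T; C→T; R→B.
Player 2's best replies: T→C; B→L.
The unique mutual best reply is (T, C), giving (11, 7).
Player 2's commitment gain: 10 − 7 = 3.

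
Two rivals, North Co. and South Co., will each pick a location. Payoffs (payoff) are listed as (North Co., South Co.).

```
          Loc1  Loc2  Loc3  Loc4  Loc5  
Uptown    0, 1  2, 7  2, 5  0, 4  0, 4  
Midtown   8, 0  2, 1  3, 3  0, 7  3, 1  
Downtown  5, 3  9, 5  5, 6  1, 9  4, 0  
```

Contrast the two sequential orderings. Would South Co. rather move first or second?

first

If North Co. leads: South Co.'s best replies are Uptown→Loc2, Midtown→Loc4, Downtown→Loc4; North Co.'s induced payoffs 2, 0, 1; outcome (Uptown, Loc2), payoffs (2, 7).
If South Co. leads: North Co.'s best replies are Loc1→Midtown, Loc2→Downtown, Loc3→Downtown, Loc4→Downtown, Loc5→Downtown; South Co.'s induced payoffs 0, 5, 6, 9, 0; outcome (Downtown, Loc4), payoffs (1, 9).
South Co. gets 9 moving first and 7 moving second, so South Co. prefers to move first.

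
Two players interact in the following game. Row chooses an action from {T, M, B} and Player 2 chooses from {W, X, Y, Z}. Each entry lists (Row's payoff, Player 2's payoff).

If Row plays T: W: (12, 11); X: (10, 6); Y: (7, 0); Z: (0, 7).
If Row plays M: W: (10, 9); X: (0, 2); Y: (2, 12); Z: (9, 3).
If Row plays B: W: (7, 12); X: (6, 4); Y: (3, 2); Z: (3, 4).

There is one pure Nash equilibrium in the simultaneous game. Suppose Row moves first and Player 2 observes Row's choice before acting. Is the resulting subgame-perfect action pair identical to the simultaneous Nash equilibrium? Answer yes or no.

Backward induction with Row moving first.
- T: Player 2 compares 11, 6, 0, 7 and picks W; Row would get 12.
- M: Player 2 compares 9, 2, 12, 3 and picks Y; Row would get 2.
- B: Player 2 compares 12, 4, 2, 4 and picks W; Row would get 7.
Among 12, 2, 7, the best is 12 at T. Subgame-perfect outcome: (T, W) with payoffs (12, 11).
Under simultaneous play:
Row's best replies: W→T; X→T; Y→T; Z→M.
Player 2's best replies: T→W; M→Y; B→W.
The unique mutual best reply is (T, W), giving (12, 11).
Sequential outcome (T, W) coincides with the Nash profile (T, W).

yes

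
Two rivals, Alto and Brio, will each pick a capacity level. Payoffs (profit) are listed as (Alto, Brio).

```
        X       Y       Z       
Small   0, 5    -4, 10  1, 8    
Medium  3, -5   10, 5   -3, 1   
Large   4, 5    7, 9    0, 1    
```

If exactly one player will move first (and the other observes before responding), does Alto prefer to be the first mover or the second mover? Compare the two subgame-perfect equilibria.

first

If Alto leads: Brio's best replies are Small→Y, Medium→Y, Large→Y; Alto's induced payoffs -4, 10, 7; outcome (Medium, Y), payoffs (10, 5).
If Brio leads: Alto's best replies are X→Large, Y→Medium, Z→Small; Brio's induced payoffs 5, 5, 8; outcome (Small, Z), payoffs (1, 8).
Alto gets 10 moving first and 1 moving second, so Alto prefers to move first.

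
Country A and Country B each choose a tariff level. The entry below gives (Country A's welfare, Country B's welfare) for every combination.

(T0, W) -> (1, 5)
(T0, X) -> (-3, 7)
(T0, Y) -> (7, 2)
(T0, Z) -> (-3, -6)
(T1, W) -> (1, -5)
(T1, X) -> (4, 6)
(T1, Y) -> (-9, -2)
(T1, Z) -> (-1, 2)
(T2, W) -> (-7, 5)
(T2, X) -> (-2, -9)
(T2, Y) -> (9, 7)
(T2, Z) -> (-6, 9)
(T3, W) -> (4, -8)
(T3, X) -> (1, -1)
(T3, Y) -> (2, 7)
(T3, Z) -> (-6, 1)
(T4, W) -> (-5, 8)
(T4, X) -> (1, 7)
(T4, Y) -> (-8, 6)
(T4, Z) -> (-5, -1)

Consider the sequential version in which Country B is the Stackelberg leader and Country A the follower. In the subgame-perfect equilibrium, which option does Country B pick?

Backward induction with Country B moving first.
- W: Country A compares 1, 1, -7, 4, -5 and picks T3; Country B would get -8.
- X: Country A compares -3, 4, -2, 1, 1 and picks T1; Country B would get 6.
- Y: Country A compares 7, -9, 9, 2, -8 and picks T2; Country B would get 7.
- Z: Country A compares -3, -1, -6, -6, -5 and picks T1; Country B would get 2.
Among -8, 6, 7, 2, the best is 7 at Y. Subgame-perfect outcome: (T2, Y) with payoffs (9, 7).

Y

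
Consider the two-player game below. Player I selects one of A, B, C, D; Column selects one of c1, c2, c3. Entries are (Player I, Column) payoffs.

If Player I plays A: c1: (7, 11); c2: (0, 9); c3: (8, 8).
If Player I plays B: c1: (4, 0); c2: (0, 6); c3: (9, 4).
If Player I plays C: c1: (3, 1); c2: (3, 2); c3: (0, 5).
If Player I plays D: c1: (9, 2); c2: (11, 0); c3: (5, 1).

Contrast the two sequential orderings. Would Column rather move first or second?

If Player I leads: Column's best replies are A→c1, B→c2, C→c3, D→c1; Player I's induced payoffs 7, 0, 0, 9; outcome (D, c1), payoffs (9, 2).
If Column leads: Player I's best replies are c1→D, c2→D, c3→B; Column's induced payoffs 2, 0, 4; outcome (B, c3), payoffs (9, 4).
Column gets 4 moving first and 2 moving second, so Column prefers to move first.

first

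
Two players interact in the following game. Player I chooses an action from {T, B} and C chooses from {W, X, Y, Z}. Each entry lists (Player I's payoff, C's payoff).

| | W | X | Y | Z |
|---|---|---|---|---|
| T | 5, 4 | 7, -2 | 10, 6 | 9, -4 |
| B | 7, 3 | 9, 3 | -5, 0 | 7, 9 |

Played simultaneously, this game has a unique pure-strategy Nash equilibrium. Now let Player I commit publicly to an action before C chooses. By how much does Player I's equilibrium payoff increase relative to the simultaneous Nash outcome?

C best-responds to each possible Player I move:
- T: C compares 4, -2, 6, -4 and picks Y; Player I would get 10.
- B: C compares 3, 3, 0, 9 and picks Z; Player I would get 7.
Player I's induced payoffs are 10, 7, so Player I commits to T. Subgame-perfect outcome: (T, Y) with payoffs (10, 6).
Now find the simultaneous Nash equilibrium.
Player I's best replies: W→B; X→B; Y→T; Z→T.
C's best replies: T→Y; B→Z.
The unique mutual best reply is (T, Y), giving (10, 6).
Player I's commitment gain: 10 − 10 = 0.

0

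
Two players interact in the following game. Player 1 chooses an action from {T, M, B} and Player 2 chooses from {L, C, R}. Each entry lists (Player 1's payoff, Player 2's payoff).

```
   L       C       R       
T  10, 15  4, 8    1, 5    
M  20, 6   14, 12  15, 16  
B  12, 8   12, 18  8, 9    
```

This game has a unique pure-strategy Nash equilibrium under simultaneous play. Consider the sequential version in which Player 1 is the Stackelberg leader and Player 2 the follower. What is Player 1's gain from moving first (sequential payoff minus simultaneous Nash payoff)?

Player 2 best-responds to each possible Player 1 move:
- T: BR = L, leader payoff 10.
- M: BR = R, leader payoff 15.
- B: BR = C, leader payoff 12.
Player 1's induced payoffs are 10, 15, 12, so Player 1 commits to M. Subgame-perfect outcome: (M, R) with payoffs (15, 16).
Under simultaneous play:
Player 1's best replies: L→M; C→M; R→M.
Player 2's best replies: T→L; M→R; B→C.
Only (M, R) has each player best-responding; Nash payoffs (15, 16).
Player 1's commitment gain: 15 − 15 = 0.

0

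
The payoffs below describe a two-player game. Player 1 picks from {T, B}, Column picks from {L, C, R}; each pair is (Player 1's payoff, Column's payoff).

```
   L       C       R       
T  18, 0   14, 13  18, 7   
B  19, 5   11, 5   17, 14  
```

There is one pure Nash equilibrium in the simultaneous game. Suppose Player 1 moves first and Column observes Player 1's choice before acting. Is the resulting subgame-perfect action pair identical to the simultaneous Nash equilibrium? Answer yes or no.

no

Backward induction with Player 1 moving first.
- T: BR = C, leader payoff 14.
- B: BR = R, leader payoff 17.
Maximizing over 14, 17, Player 1 chooses B. Subgame-perfect outcome: (B, R) with payoffs (17, 14).
Now find the simultaneous Nash equilibrium.
Player 1's best replies: L→B; C→T; R→T.
Column's best replies: T→C; B→R.
Only (T, C) has each player best-responding; Nash payoffs (14, 13).
Sequential outcome (B, R) differs from the Nash profile (T, C).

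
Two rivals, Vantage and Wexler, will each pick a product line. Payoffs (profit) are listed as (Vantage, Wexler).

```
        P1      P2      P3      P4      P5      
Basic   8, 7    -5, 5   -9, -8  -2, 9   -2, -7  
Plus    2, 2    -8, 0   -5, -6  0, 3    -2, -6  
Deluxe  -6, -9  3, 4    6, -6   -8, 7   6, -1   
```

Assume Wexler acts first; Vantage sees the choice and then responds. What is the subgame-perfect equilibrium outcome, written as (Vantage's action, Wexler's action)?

(Basic, P1)

Vantage best-responds to each possible Wexler move:
- P1: BR = Basic, leader payoff 7.
- P2: BR = Deluxe, leader payoff 4.
- P3: BR = Deluxe, leader payoff -6.
- P4: BR = Plus, leader payoff 3.
- P5: BR = Deluxe, leader payoff -1.
Among 7, 4, -6, 3, -1, the best is 7 at P1. Subgame-perfect outcome: (Basic, P1) with payoffs (8, 7).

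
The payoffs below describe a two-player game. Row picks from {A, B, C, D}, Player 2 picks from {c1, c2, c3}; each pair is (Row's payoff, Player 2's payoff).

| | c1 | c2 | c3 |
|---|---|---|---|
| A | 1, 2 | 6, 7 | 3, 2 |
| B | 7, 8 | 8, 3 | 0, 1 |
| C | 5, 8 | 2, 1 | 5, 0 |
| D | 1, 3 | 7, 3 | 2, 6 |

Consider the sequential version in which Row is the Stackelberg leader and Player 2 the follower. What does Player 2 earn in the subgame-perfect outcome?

Solve by backward induction (Row leads).
- A: Player 2 compares 2, 7, 2 and picks c2; Row would get 6.
- B: Player 2 compares 8, 3, 1 and picks c1; Row would get 7.
- C: Player 2 compares 8, 1, 0 and picks c1; Row would get 5.
- D: Player 2 compares 3, 3, 6 and picks c3; Row would get 2.
Row's induced payoffs are 6, 7, 5, 2, so Row commits to B. Subgame-perfect outcome: (B, c1) with payoffs (7, 8).

8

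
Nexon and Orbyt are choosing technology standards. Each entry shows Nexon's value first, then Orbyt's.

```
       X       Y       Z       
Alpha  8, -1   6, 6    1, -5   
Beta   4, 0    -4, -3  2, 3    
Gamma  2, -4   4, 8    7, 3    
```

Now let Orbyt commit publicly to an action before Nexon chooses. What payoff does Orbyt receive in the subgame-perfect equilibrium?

Backward induction with Orbyt moving first.
- X: Nexon compares 8, 4, 2 and picks Alpha; Orbyt would get -1.
- Y: Nexon compares 6, -4, 4 and picks Alpha; Orbyt would get 6.
- Z: Nexon compares 1, 2, 7 and picks Gamma; Orbyt would get 3.
Maximizing over -1, 6, 3, Orbyt chooses Y. Subgame-perfect outcome: (Alpha, Y) with payoffs (6, 6).

6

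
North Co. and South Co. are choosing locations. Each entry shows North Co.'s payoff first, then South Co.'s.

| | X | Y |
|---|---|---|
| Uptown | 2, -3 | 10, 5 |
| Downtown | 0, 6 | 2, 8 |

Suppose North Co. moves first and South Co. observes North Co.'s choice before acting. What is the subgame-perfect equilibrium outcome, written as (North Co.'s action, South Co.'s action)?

(Uptown, Y)

South Co. best-responds to each possible North Co. move:
- Uptown: BR = Y, leader payoff 10.
- Downtown: BR = Y, leader payoff 2.
Maximizing over 10, 2, North Co. chooses Uptown. Subgame-perfect outcome: (Uptown, Y) with payoffs (10, 5).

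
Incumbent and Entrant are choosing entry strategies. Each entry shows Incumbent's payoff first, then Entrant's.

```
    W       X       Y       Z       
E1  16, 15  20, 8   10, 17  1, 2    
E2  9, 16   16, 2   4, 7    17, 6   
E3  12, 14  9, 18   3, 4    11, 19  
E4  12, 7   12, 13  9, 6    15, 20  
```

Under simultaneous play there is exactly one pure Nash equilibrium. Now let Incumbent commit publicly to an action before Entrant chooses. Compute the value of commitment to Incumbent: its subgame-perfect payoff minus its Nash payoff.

5

Entrant best-responds to each possible Incumbent move:
- E1: BR = Y, leader payoff 10.
- E2: BR = W, leader payoff 9.
- E3: BR = Z, leader payoff 11.
- E4: BR = Z, leader payoff 15.
Among 10, 9, 11, 15, the best is 15 at E4. Subgame-perfect outcome: (E4, Z) with payoffs (15, 20).
For the simultaneous game, intersect best replies.
Incumbent's best replies: W→E1; X→E1; Y→E1; Z→E2.
Entrant's best replies: E1→Y; E2→W; E3→Z; E4→Z.
The unique mutual best reply is (E1, Y), giving (10, 17).
Incumbent's commitment gain: 15 − 10 = 5.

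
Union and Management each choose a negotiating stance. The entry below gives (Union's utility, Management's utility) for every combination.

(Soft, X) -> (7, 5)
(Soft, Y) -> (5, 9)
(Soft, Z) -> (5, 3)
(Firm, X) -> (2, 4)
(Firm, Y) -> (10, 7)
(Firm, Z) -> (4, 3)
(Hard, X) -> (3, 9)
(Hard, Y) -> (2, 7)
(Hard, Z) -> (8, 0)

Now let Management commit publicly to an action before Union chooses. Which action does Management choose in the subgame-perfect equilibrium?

Union best-responds to each possible Management move:
- X: BR = Soft, leader payoff 5.
- Y: BR = Firm, leader payoff 7.
- Z: BR = Hard, leader payoff 0.
Management's induced payoffs are 5, 7, 0, so Management commits to Y. Subgame-perfect outcome: (Firm, Y) with payoffs (10, 7).

Y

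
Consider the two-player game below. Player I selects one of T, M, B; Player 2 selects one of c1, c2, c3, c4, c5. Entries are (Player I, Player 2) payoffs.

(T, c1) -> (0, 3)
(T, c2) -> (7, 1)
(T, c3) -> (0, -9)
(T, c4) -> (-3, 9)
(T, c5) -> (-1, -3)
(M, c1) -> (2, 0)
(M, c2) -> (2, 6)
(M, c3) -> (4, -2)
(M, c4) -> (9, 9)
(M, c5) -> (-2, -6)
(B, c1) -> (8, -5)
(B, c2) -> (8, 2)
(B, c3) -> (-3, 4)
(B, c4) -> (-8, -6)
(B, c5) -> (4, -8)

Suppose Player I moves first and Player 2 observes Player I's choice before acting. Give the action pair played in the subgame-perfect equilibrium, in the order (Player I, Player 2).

Player 2 best-responds to each possible Player I move:
- T → Player 2 plays c4 (best of 3, 1, -9, 9, -3); Player I gets -3.
- M → Player 2 plays c4 (best of 0, 6, -2, 9, -6); Player I gets 9.
- B → Player 2 plays c3 (best of -5, 2, 4, -6, -8); Player I gets -3.
Maximizing over -3, 9, -3, Player I chooses M. Subgame-perfect outcome: (M, c4) with payoffs (9, 9).

(M, c4)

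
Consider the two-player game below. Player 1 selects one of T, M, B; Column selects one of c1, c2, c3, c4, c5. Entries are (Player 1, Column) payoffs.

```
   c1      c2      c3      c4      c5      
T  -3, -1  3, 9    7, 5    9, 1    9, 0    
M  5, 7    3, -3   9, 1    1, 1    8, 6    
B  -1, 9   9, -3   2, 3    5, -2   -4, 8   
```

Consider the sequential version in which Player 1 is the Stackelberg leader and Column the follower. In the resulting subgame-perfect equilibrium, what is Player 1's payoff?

Backward induction with Player 1 moving first.
- T: BR = c2, leader payoff 3.
- M: BR = c1, leader payoff 5.
- B: BR = c1, leader payoff -1.
Maximizing over 3, 5, -1, Player 1 chooses M. Subgame-perfect outcome: (M, c1) with payoffs (5, 7).

5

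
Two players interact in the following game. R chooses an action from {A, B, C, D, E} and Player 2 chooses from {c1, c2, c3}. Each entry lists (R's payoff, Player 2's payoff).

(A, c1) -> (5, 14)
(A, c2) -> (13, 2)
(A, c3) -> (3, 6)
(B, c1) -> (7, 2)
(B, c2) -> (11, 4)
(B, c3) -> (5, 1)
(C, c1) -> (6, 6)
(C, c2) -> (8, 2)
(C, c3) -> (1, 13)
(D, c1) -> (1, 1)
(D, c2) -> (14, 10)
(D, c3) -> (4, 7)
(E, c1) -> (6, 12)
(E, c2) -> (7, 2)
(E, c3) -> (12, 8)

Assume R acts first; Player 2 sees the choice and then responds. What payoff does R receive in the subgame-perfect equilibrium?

14

Backward induction with R moving first.
- A: BR = c1, leader payoff 5.
- B: BR = c2, leader payoff 11.
- C: BR = c3, leader payoff 1.
- D: BR = c2, leader payoff 14.
- E: BR = c1, leader payoff 6.
Among 5, 11, 1, 14, 6, the best is 14 at D. Subgame-perfect outcome: (D, c2) with payoffs (14, 10).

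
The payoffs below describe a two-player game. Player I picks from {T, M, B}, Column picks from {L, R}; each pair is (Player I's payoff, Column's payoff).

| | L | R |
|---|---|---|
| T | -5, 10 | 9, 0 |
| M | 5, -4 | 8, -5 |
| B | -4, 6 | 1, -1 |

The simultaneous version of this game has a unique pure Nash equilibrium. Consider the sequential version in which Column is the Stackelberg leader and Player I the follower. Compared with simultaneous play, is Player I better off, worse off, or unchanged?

better off

Player I best-responds to each possible Column move:
- L: Player I compares -5, 5, -4 and picks M; Column would get -4.
- R: Player I compares 9, 8, 1 and picks T; Column would get 0.
Maximizing over -4, 0, Column chooses R. Subgame-perfect outcome: (T, R) with payoffs (9, 0).
For the simultaneous game, intersect best replies.
Player I's best replies: L→M; R→T.
Column's best replies: T→L; M→L; B→L.
The unique mutual best reply is (M, L), giving (5, -4).
Player I earns 9 sequentially versus 5 at the Nash outcome: better off.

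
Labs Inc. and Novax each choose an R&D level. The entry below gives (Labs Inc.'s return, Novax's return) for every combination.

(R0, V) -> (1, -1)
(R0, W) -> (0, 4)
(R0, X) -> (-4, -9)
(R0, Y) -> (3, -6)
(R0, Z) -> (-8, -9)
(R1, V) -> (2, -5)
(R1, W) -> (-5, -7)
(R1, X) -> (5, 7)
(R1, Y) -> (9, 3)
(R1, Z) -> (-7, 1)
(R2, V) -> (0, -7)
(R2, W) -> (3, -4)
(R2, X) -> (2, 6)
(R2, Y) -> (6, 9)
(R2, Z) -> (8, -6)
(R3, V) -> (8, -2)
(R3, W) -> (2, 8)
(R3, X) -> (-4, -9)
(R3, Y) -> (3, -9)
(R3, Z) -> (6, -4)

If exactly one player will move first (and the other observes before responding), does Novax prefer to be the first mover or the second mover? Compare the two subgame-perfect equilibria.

If Labs Inc. leads: Novax's best replies are R0→W, R1→X, R2→Y, R3→W; Labs Inc.'s induced payoffs 0, 5, 6, 2; outcome (R2, Y), payoffs (6, 9).
If Novax leads: Labs Inc.'s best replies are V→R3, W→R2, X→R1, Y→R1, Z→R2; Novax's induced payoffs -2, -4, 7, 3, -6; outcome (R1, X), payoffs (5, 7).
Novax gets 7 moving first and 9 moving second, so Novax prefers to move second.

second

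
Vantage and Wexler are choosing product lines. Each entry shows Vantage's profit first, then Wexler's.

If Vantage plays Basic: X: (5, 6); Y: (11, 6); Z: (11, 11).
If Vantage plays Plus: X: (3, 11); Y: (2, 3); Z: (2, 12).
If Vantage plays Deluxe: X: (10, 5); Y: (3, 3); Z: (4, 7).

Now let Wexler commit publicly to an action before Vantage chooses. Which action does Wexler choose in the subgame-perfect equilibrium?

Z

Backward induction with Wexler moving first.
- X: Vantage compares 5, 3, 10 and picks Deluxe; Wexler would get 5.
- Y: Vantage compares 11, 2, 3 and picks Basic; Wexler would get 6.
- Z: Vantage compares 11, 2, 4 and picks Basic; Wexler would get 11.
Among 5, 6, 11, the best is 11 at Z. Subgame-perfect outcome: (Basic, Z) with payoffs (11, 11).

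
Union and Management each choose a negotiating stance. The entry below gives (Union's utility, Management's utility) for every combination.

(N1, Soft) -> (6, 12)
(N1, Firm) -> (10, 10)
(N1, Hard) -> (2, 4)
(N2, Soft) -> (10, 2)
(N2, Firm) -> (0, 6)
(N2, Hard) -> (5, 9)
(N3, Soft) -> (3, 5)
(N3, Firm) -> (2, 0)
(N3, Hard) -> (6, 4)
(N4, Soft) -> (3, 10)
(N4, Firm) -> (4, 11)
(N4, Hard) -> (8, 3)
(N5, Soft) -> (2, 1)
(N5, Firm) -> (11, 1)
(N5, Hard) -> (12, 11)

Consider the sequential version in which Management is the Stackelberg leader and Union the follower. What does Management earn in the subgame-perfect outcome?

11

Union best-responds to each possible Management move:
- Soft: BR = N2, leader payoff 2.
- Firm: BR = N5, leader payoff 1.
- Hard: BR = N5, leader payoff 11.
Maximizing over 2, 1, 11, Management chooses Hard. Subgame-perfect outcome: (N5, Hard) with payoffs (12, 11).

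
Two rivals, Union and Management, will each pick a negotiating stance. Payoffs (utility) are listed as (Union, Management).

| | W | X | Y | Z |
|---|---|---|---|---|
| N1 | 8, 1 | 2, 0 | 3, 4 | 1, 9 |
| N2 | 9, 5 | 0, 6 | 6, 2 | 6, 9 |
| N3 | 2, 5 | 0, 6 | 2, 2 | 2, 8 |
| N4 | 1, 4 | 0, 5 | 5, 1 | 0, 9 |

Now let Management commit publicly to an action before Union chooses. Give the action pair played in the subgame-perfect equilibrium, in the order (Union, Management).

Solve by backward induction (Management leads).
- W: BR = N2, leader payoff 5.
- X: BR = N1, leader payoff 0.
- Y: BR = N2, leader payoff 2.
- Z: BR = N2, leader payoff 9.
Maximizing over 5, 0, 2, 9, Management chooses Z. Subgame-perfect outcome: (N2, Z) with payoffs (6, 9).

(N2, Z)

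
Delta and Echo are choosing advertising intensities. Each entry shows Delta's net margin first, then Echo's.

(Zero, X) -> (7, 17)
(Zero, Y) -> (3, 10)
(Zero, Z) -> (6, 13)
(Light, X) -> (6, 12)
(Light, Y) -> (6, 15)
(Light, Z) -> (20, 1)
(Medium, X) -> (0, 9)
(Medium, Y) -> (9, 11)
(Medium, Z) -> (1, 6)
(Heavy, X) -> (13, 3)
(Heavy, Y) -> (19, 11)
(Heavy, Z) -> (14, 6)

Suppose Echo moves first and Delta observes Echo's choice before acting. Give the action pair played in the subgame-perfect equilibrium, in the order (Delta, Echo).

(Heavy, Y)

Delta best-responds to each possible Echo move:
- X: BR = Heavy, leader payoff 3.
- Y: BR = Heavy, leader payoff 11.
- Z: BR = Light, leader payoff 1.
Maximizing over 3, 11, 1, Echo chooses Y. Subgame-perfect outcome: (Heavy, Y) with payoffs (19, 11).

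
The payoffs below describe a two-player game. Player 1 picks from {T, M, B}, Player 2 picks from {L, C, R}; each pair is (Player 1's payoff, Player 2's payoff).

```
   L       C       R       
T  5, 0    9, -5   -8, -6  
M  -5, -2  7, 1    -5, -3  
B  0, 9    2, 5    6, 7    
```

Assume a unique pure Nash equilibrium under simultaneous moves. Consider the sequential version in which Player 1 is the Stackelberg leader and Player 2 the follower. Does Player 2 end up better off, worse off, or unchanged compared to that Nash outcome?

Backward induction with Player 1 moving first.
- T: BR = L, leader payoff 5.
- M: BR = C, leader payoff 7.
- B: BR = L, leader payoff 0.
Player 1's induced payoffs are 5, 7, 0, so Player 1 commits to M. Subgame-perfect outcome: (M, C) with payoffs (7, 1).
Now find the simultaneous Nash equilibrium.
Player 1's best replies: L→T; C→T; R→B.
Player 2's best replies: T→L; M→C; B→L.
The unique mutual best reply is (T, L), giving (5, 0).
Player 2 earns 1 sequentially versus 0 at the Nash outcome: better off.

better off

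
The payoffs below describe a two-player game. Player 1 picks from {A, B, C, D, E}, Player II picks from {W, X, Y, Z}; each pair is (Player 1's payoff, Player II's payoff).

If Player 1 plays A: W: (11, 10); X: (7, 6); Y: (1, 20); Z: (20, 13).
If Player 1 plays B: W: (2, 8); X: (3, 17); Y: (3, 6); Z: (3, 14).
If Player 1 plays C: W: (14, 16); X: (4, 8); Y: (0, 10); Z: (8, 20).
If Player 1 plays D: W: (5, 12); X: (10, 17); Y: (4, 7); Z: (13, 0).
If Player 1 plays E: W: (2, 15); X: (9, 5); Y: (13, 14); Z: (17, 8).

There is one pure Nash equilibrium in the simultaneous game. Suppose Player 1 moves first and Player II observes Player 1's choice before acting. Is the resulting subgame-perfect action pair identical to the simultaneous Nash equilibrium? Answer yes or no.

Solve by backward induction (Player 1 leads).
- A: Player II compares 10, 6, 20, 13 and picks Y; Player 1 would get 1.
- B: Player II compares 8, 17, 6, 14 and picks X; Player 1 would get 3.
- C: Player II compares 16, 8, 10, 20 and picks Z; Player 1 would get 8.
- D: Player II compares 12, 17, 7, 0 and picks X; Player 1 would get 10.
- E: Player II compares 15, 5, 14, 8 and picks W; Player 1 would get 2.
Player 1's induced payoffs are 1, 3, 8, 10, 2, so Player 1 commits to D. Subgame-perfect outcome: (D, X) with payoffs (10, 17).
Under simultaneous play:
Player 1's best replies: W→C; X→D; Y→E; Z→A.
Player II's best replies: A→Y; B→X; C→Z; D→X; E→W.
The unique mutual best reply is (D, X), giving (10, 17).
Sequential outcome (D, X) coincides with the Nash profile (D, X).

yes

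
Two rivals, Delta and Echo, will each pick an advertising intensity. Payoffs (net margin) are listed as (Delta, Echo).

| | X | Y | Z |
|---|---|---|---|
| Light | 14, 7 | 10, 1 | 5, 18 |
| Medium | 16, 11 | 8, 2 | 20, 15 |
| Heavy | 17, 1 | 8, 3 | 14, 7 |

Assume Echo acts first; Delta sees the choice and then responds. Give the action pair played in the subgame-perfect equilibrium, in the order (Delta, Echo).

(Medium, Z)

Work backward from Delta's decision.
- X: BR = Heavy, leader payoff 1.
- Y: BR = Light, leader payoff 1.
- Z: BR = Medium, leader payoff 15.
Among 1, 1, 15, the best is 15 at Z. Subgame-perfect outcome: (Medium, Z) with payoffs (20, 15).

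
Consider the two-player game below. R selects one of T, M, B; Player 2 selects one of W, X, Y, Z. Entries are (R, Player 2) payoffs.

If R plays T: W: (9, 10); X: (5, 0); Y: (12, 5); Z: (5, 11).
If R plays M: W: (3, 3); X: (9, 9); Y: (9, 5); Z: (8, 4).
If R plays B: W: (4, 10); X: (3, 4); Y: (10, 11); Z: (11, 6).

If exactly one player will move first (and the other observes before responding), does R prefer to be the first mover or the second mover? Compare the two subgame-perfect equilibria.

If R leads: Player 2's best replies are T→Z, M→X, B→Y; R's induced payoffs 5, 9, 10; outcome (B, Y), payoffs (10, 11).
If Player 2 leads: R's best replies are W→T, X→M, Y→T, Z→B; Player 2's induced payoffs 10, 9, 5, 6; outcome (T, W), payoffs (9, 10).
R gets 10 moving first and 9 moving second, so R prefers to move first.

first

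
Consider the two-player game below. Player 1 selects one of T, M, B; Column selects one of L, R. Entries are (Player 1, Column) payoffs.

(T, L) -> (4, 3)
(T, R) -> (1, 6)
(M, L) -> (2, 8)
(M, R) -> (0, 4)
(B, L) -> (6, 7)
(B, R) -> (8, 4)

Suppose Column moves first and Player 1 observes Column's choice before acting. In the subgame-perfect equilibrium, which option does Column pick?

Player 1 best-responds to each possible Column move:
- L: BR = B, leader payoff 7.
- R: BR = B, leader payoff 4.
Among 7, 4, the best is 7 at L. Subgame-perfect outcome: (B, L) with payoffs (6, 7).

L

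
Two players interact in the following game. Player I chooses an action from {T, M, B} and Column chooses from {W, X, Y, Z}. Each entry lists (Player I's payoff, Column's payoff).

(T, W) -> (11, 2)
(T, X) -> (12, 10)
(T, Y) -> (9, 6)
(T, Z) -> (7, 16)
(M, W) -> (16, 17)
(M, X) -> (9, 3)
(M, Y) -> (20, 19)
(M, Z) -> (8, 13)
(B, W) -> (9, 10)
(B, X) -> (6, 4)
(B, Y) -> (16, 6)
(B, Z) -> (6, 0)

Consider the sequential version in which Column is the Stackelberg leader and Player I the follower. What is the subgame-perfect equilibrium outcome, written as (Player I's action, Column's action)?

(M, Y)

Solve by backward induction (Column leads).
- W → Player I plays M (best of 11, 16, 9); Column gets 17.
- X → Player I plays T (best of 12, 9, 6); Column gets 10.
- Y → Player I plays M (best of 9, 20, 16); Column gets 19.
- Z → Player I plays M (best of 7, 8, 6); Column gets 13.
Column's induced payoffs are 17, 10, 19, 13, so Column commits to Y. Subgame-perfect outcome: (M, Y) with payoffs (20, 19).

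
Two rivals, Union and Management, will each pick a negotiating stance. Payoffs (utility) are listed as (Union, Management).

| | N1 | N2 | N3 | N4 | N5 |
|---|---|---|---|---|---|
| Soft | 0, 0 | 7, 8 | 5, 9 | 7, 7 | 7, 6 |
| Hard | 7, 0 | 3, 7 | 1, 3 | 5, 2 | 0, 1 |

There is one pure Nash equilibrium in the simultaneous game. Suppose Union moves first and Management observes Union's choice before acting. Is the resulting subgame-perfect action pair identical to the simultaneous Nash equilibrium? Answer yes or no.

Management best-responds to each possible Union move:
- Soft: BR = N3, leader payoff 5.
- Hard: BR = N2, leader payoff 3.
Union's induced payoffs are 5, 3, so Union commits to Soft. Subgame-perfect outcome: (Soft, N3) with payoffs (5, 9).
For the simultaneous game, intersect best replies.
Union's best replies: N1→Hard; N2→Soft; N3→Soft; N4→Soft; N5→Soft.
Management's best replies: Soft→N3; Hard→N2.
Only (Soft, N3) has each player best-responding; Nash payoffs (5, 9).
Sequential outcome (Soft, N3) coincides with the Nash profile (Soft, N3).

yes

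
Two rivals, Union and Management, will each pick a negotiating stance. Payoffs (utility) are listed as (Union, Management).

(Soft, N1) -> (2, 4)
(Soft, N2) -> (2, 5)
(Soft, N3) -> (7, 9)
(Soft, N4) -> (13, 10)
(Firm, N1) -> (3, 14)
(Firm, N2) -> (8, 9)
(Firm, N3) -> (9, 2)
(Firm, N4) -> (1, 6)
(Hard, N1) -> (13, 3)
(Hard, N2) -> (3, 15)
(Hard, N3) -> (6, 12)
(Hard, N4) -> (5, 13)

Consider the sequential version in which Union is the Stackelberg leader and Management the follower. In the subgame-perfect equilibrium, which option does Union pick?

Work backward from Management's decision.
- Soft: BR = N4, leader payoff 13.
- Firm: BR = N1, leader payoff 3.
- Hard: BR = N2, leader payoff 3.
Among 13, 3, 3, the best is 13 at Soft. Subgame-perfect outcome: (Soft, N4) with payoffs (13, 10).

Soft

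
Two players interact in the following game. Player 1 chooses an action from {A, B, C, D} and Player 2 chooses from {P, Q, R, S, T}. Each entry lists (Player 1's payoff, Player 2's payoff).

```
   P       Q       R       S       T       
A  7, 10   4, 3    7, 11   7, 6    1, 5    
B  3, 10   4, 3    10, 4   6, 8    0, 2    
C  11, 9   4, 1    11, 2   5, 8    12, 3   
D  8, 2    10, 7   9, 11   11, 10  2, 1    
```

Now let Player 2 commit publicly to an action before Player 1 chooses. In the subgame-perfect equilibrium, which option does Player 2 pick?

Backward induction with Player 2 moving first.
- P → Player 1 plays C (best of 7, 3, 11, 8); Player 2 gets 9.
- Q → Player 1 plays D (best of 4, 4, 4, 10); Player 2 gets 7.
- R → Player 1 plays C (best of 7, 10, 11, 9); Player 2 gets 2.
- S → Player 1 plays D (best of 7, 6, 5, 11); Player 2 gets 10.
- T → Player 1 plays C (best of 1, 0, 12, 2); Player 2 gets 3.
Among 9, 7, 2, 10, 3, the best is 10 at S. Subgame-perfect outcome: (D, S) with payoffs (11, 10).

S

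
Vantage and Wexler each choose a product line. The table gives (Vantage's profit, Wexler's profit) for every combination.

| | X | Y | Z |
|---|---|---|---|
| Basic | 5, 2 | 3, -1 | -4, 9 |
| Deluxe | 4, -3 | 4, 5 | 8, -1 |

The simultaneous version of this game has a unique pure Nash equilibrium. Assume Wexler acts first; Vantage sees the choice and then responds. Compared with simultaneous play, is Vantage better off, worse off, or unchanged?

unchanged

Work backward from Vantage's decision.
- X → Vantage plays Basic (best of 5, 4); Wexler gets 2.
- Y → Vantage plays Deluxe (best of 3, 4); Wexler gets 5.
- Z → Vantage plays Deluxe (best of -4, 8); Wexler gets -1.
Among 2, 5, -1, the best is 5 at Y. Subgame-perfect outcome: (Deluxe, Y) with payoffs (4, 5).
Now find the simultaneous Nash equilibrium.
Vantage's best replies: X→Basic; Y→Deluxe; Z→Deluxe.
Wexler's best replies: Basic→Z; Deluxe→Y.
The unique mutual best reply is (Deluxe, Y), giving (4, 5).
Vantage earns 4 sequentially versus 4 at the Nash outcome: unchanged.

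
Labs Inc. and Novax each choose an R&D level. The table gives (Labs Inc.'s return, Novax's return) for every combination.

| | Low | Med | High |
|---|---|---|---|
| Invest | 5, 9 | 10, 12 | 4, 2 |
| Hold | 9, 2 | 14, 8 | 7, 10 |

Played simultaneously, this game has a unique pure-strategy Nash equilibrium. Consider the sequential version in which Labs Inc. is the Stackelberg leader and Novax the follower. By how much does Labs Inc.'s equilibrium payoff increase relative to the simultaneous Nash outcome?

3

Solve by backward induction (Labs Inc. leads).
- Invest: Novax compares 9, 12, 2 and picks Med; Labs Inc. would get 10.
- Hold: Novax compares 2, 8, 10 and picks High; Labs Inc. would get 7.
Among 10, 7, the best is 10 at Invest. Subgame-perfect outcome: (Invest, Med) with payoffs (10, 12).
For the simultaneous game, intersect best replies.
Labs Inc.'s best replies: Low→Hold; Med→Hold; High→Hold.
Novax's best replies: Invest→Med; Hold→High.
Only (Hold, High) has each player best-responding; Nash payoffs (7, 10).
Labs Inc.'s commitment gain: 10 − 7 = 3.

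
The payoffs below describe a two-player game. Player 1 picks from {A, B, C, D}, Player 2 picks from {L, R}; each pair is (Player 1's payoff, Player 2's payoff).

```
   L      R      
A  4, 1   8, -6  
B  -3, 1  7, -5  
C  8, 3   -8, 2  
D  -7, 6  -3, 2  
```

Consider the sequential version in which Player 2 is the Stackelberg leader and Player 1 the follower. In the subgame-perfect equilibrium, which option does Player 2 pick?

Solve by backward induction (Player 2 leads).
- L: BR = C, leader payoff 3.
- R: BR = A, leader payoff -6.
Player 2's induced payoffs are 3, -6, so Player 2 commits to L. Subgame-perfect outcome: (C, L) with payoffs (8, 3).

L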